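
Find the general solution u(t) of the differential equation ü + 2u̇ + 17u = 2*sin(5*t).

Characteristic equation r² + 2r + 17 = 0 has discriminant (2)² - 4·(17) = -64 < 0, so r = -1 ± 4i.
Hence u_h = C1*cos(4*t)*exp(-t) + C2*exp(-t)*sin(4*t).
Try u_p = A*cos(5*t) + B*sin(5*t). Substituting and equating the coefficients of cos(5t) and sin(5t) gives A = -5/41, B = -4/41, so u_p = -5*cos(5*t)/41 - 4*sin(5*t)/41.

u = -5*cos(5*t)/41 - 4*sin(5*t)/41 + C1*cos(4*t)*exp(-t) + C2*exp(-t)*sin(4*t)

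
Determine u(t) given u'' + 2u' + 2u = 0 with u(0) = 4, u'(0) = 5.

u = 4*cos(t)*exp(-t) + 9*exp(-t)*sin(t)

Characteristic equation r² + 2r + 2 = 0 has discriminant (2)² - 4·(2) = -4 < 0, so r = -1 ± i.
Hence u_h = C1*cos(t)*exp(-t) + C2*exp(-t)*sin(t).
Apply the initial conditions: u(0) = C1 = 4 and u'(0) = C2 - C1 = 5. Solving gives C1 = 4, C2 = 9.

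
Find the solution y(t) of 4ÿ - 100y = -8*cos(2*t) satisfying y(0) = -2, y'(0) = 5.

y = -89*exp(-5*t)/58 - 31*exp(5*t)/58 + 2*cos(2*t)/29

Divide through by 4: y'' - 25y = -2*cos(2*t).
Characteristic equation r² - 25 = 0 factors as (r + 5)(r - 5) = 0, so r = -5, 5.
Hence y_h = C1*exp(-5*t) + C2*exp(5*t).
Try y_p = A*cos(2*t) + B*sin(2*t). Substituting and equating the coefficients of cos(2t) and sin(2t) gives A = 2/29, B = 0, so y_p = 2*cos(2*t)/29.
General solution: y = 2*cos(2*t)/29 + C1*exp(-5*t) + C2*exp(5*t).
Apply the initial conditions: y(0) = 2/29 + C1 + C2 = -2 and y'(0) = -5*C1 + 5*C2 = 5. Solving gives C1 = -89/58, C2 = -31/58.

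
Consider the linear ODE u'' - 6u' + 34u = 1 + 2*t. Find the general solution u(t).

u = 23/578 + t/17 + C1*cos(5*t)*exp(3*t) + C2*exp(3*t)*sin(5*t)

Characteristic equation r² - 6r + 34 = 0 has discriminant (-6)² - 4·(34) = -100 < 0, so r = 3 ± 5i.
Hence u_h = C1*cos(5*t)*exp(3*t) + C2*exp(3*t)*sin(5*t).
For the particular solution try u_p = A0 + A1*t. Substituting and matching coefficients of each power of t gives A0 = 23/578, A1 = 1/17, so u_p = 23/578 + t/17.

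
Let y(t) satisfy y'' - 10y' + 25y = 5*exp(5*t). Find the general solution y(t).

y = C1*exp(5*t) + 5*t**2*exp(5*t)/2 + C2*t*exp(5*t)

Characteristic equation r² - 10r + 25 = 0 has discriminant (-10)² - 4·(25) = 0, so r = 5 is a repeated root.
Hence y_h = (C1 + C2*t)*exp(5*t).
Since exp(5*t) solves the homogeneous equation (r = 5 is a root of multiplicity 2), multiply the trial by t^2. Try y_p = A*t^2*exp(5*t). Substituting into the equation and dividing by exp(5*t) gives A = 5/2, so y_p = 5*t^2*exp(5*t)/2.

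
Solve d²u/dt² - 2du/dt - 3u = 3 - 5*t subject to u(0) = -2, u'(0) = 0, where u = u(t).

Characteristic equation r² - 2r - 3 = 0 factors as (r - 3)(r + 1) = 0, so r = 3, -1.
Hence u_h = C1*exp(3*t) + C2*exp(-t).
For the particular solution try u_p = A0 + A1*t. Substituting and matching coefficients of each power of t gives A0 = -19/9, A1 = 5/3, so u_p = -19/9 + 5*t/3.
General solution: u = -19/9 + 5*t/3 + C1*exp(3*t) + C2*exp(-t).
Apply the initial conditions: u(0) = -19/9 + C1 + C2 = -2 and u'(0) = 5/3 - C2 + 3*C1 = 0. Solving gives C1 = -7/18, C2 = 1/2.

u = -19/9 + exp(-t)/2 - 7*exp(3*t)/18 + 5*t/3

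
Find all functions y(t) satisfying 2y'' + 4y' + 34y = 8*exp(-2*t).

Divide through by 2: y'' + 2y' + 17y = 4*exp(-2*t).
Characteristic equation r² + 2r + 17 = 0 has discriminant (2)² - 4·(17) = -64 < 0, so r = -1 ± 4i.
Hence y_h = C1*cos(4*t)*exp(-t) + C2*exp(-t)*sin(4*t).
Try y_p = A*exp(-2*t). Substituting into the equation and dividing by exp(-2*t) gives A = 4/17, so y_p = 4*exp(-2*t)/17.

y = 4*exp(-2*t)/17 + C1*cos(4*t)*exp(-t) + C2*exp(-t)*sin(4*t)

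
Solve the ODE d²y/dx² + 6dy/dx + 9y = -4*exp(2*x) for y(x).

y = -4*exp(2*x)/25 + C1*exp(-3*x) + C2*x*exp(-3*x)

Characteristic equation r² + 6r + 9 = 0 has discriminant (6)² - 4·(9) = 0, so r = -3 is a repeated root.
Hence y_h = (C1 + C2*x)*exp(-3*x).
Try y_p = A*exp(2*x). Substituting into the equation and dividing by exp(2*x) gives A = -4/25, so y_p = -4*exp(2*x)/25.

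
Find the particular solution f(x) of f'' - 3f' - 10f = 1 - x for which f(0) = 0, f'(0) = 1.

f = -13/100 - exp(-2*x)/28 + x/10 + 29*exp(5*x)/175

Characteristic equation r² - 3r - 10 = 0 factors as (r + 2)(r - 5) = 0, so r = -2, 5.
Hence f_h = C1*exp(-2*x) + C2*exp(5*x).
For the particular solution try f_p = A0 + A1*x. Substituting and matching coefficients of each power of x gives A0 = -13/100, A1 = 1/10, so f_p = -13/100 + x/10.
General solution: f = -13/100 + x/10 + C1*exp(-2*x) + C2*exp(5*x).
Apply the initial conditions: f(0) = -13/100 + C1 + C2 = 0 and f'(0) = 1/10 - 2*C1 + 5*C2 = 1. Solving gives C1 = -1/28, C2 = 29/175.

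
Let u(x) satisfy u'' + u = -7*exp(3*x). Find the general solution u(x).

Characteristic equation r² + 1 = 0 has discriminant (0)² - 4·(1) = -4 < 0, so r = ± i.
Hence u_h = C1*cos(x) + C2*sin(x).
Try u_p = A*exp(3*x). Substituting into the equation and dividing by exp(3*x) gives A = -7/10, so u_p = -7*exp(3*x)/10.

u = -7*exp(3*x)/10 + C1*cos(x) + C2*sin(x)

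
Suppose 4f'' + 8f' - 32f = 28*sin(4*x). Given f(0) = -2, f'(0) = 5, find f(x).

Divide through by 4: f'' + 2f' - 8f = 7*sin(4*x).
Characteristic equation r² + 2r - 8 = 0 factors as (r - 2)(r + 4) = 0, so r = 2, -4.
Hence f_h = C1*exp(2*x) + C2*exp(-4*x).
Try f_p = A*cos(4*x) + B*sin(4*x). Substituting and equating the coefficients of cos(4x) and sin(4x) gives A = -7/80, B = -21/80, so f_p = -21*sin(4*x)/80 - 7*cos(4*x)/80.
General solution: f = -21*sin(4*x)/80 - 7*cos(4*x)/80 + C1*exp(2*x) + C2*exp(-4*x).
Apply the initial conditions: f(0) = -7/80 + C1 + C2 = -2 and f'(0) = -21/20 - 4*C2 + 2*C1 = 5. Solving gives C1 = -4/15, C2 = -79/48.

f = -79*exp(-4*x)/48 - 21*sin(4*x)/80 - 7*cos(4*x)/80 - 4*exp(2*x)/15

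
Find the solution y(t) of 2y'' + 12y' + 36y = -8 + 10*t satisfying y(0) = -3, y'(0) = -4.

y = -17/54 + 5*t/18 - 145*cos(3*t)*exp(-3*t)/54 - 37*exp(-3*t)*sin(3*t)/9

Divide through by 2: y'' + 6y' + 18y = -4 + 5*t.
Characteristic equation r² + 6r + 18 = 0 has discriminant (6)² - 4·(18) = -36 < 0, so r = -3 ± 3i.
Hence y_h = C1*cos(3*t)*exp(-3*t) + C2*exp(-3*t)*sin(3*t).
For the particular solution try y_p = A0 + A1*t. Substituting and matching coefficients of each power of t gives A0 = -17/54, A1 = 5/18, so y_p = -17/54 + 5*t/18.
General solution: y = -17/54 + 5*t/18 + C1*cos(3*t)*exp(-3*t) + C2*exp(-3*t)*sin(3*t).
Apply the initial conditions: y(0) = -17/54 + C1 = -3 and y'(0) = 5/18 - 3*C1 + 3*C2 = -4. Solving gives C1 = -145/54, C2 = -37/9.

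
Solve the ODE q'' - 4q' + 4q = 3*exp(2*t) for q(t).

Characteristic equation r² - 4r + 4 = 0 has discriminant (-4)² - 4·(4) = 0, so r = 2 is a repeated root.
Hence q_h = (C1 + C2*t)*exp(2*t).
Since exp(2*t) solves the homogeneous equation (r = 2 is a root of multiplicity 2), multiply the trial by t^2. Try q_p = A*t^2*exp(2*t). Substituting into the equation and dividing by exp(2*t) gives A = 3/2, so q_p = 3*t^2*exp(2*t)/2.

q = C1*exp(2*t) + 3*t**2*exp(2*t)/2 + C2*t*exp(2*t)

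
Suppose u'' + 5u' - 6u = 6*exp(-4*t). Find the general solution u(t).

Characteristic equation r² + 5r - 6 = 0 factors as (r + 6)(r - 1) = 0, so r = -6, 1.
Hence u_h = C1*exp(-6*t) + C2*exp(t).
Try u_p = A*exp(-4*t). Substituting into the equation and dividing by exp(-4*t) gives A = -3/5, so u_p = -3*exp(-4*t)/5.

u = -3*exp(-4*t)/5 + C1*exp(-6*t) + C2*exp(t)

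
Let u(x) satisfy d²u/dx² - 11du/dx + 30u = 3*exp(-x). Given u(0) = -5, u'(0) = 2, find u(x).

Characteristic equation r² - 11r + 30 = 0 factors as (r - 6)(r - 5) = 0, so r = 6, 5.
Hence u_h = C1*exp(6*x) + C2*exp(5*x).
Try u_p = A*exp(-x). Substituting into the equation and dividing by exp(-x) gives A = 1/14, so u_p = exp(-x)/14.
General solution: u = exp(-x)/14 + C1*exp(6*x) + C2*exp(5*x).
Apply the initial conditions: u(0) = 1/14 + C1 + C2 = -5 and u'(0) = -1/14 + 5*C2 + 6*C1 = 2. Solving gives C1 = 192/7, C2 = -65/2.

u = -65*exp(5*x)/2 + exp(-x)/14 + 192*exp(6*x)/7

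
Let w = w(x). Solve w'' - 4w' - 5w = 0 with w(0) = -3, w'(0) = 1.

Characteristic equation r² - 4r - 5 = 0 factors as (r - 5)(r + 1) = 0, so r = 5, -1.
Hence w_h = C1*exp(5*x) + C2*exp(-x).
Apply the initial conditions: w(0) = C1 + C2 = -3 and w'(0) = -C2 + 5*C1 = 1. Solving gives C1 = -1/3, C2 = -8/3.

w = -8*exp(-x)/3 - exp(5*x)/3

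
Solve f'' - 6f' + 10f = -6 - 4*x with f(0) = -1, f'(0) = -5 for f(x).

f = -21/25 - 2*x/5 - 103*exp(3*x)*sin(x)/25 - 4*cos(x)*exp(3*x)/25

Characteristic equation r² - 6r + 10 = 0 has discriminant (-6)² - 4·(10) = -4 < 0, so r = 3 ± i.
Hence f_h = C1*cos(x)*exp(3*x) + C2*exp(3*x)*sin(x).
For the particular solution try f_p = A0 + A1*x. Substituting and matching coefficients of each power of x gives A0 = -21/25, A1 = -2/5, so f_p = -21/25 - 2*x/5.
General solution: f = -21/25 - 2*x/5 + C1*cos(x)*exp(3*x) + C2*exp(3*x)*sin(x).
Apply the initial conditions: f(0) = -21/25 + C1 = -1 and f'(0) = -2/5 + C2 + 3*C1 = -5. Solving gives C1 = -4/25, C2 = -103/25.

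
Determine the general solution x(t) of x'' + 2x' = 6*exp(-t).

Characteristic equation r² + 2r = 0 factors as (r + 2)r = 0, so r = -2, 0.
Hence x_h = C1*exp(-2*t) + C2.
Try x_p = A*exp(-t). Substituting into the equation and dividing by exp(-t) gives A = -6, so x_p = -6*exp(-t).

x = C2 - 6*exp(-t) + C1*exp(-2*t)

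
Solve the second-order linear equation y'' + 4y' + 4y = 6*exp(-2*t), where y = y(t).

y = C1*exp(-2*t) + 3*t**2*exp(-2*t) + C2*t*exp(-2*t)

Characteristic equation r² + 4r + 4 = 0 has discriminant (4)² - 4·(4) = 0, so r = -2 is a repeated root.
Hence y_h = (C1 + C2*t)*exp(-2*t).
Since exp(-2*t) solves the homogeneous equation (r = -2 is a root of multiplicity 2), multiply the trial by t^2. Try y_p = A*t^2*exp(-2*t). Substituting into the equation and dividing by exp(-2*t) gives A = 3, so y_p = 3*t^2*exp(-2*t).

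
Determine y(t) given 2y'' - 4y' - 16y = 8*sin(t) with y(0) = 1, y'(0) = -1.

Divide through by 2: y'' - 2y' - 8y = 4*sin(t).
Characteristic equation r² - 2r - 8 = 0 factors as (r - 4)(r + 2) = 0, so r = 4, -2.
Hence y_h = C1*exp(4*t) + C2*exp(-2*t).
Try y_p = A*cos(t) + B*sin(t). Substituting and equating the coefficients of cos(t) and sin(t) gives A = 8/85, B = -36/85, so y_p = -36*sin(t)/85 + 8*cos(t)/85.
General solution: y = -36*sin(t)/85 + 8*cos(t)/85 + C1*exp(4*t) + C2*exp(-2*t).
Apply the initial conditions: y(0) = 8/85 + C1 + C2 = 1 and y'(0) = -36/85 - 2*C2 + 4*C1 = -1. Solving gives C1 = 7/34, C2 = 7/10.

y = -36*sin(t)/85 + 7*exp(-2*t)/10 + 7*exp(4*t)/34 + 8*cos(t)/85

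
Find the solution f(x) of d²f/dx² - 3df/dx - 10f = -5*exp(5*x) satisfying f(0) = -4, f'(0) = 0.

Characteristic equation r² - 3r - 10 = 0 factors as (r + 2)(r - 5) = 0, so r = -2, 5.
Hence f_h = C1*exp(-2*x) + C2*exp(5*x).
Since exp(5*x) solves the homogeneous equation (r = 5 is a root of multiplicity 1), multiply the trial by x. Try f_p = A*x*exp(5*x). Substituting into the equation and dividing by exp(5*x) gives A = -5/7, so f_p = -5*x*exp(5*x)/7.
General solution: f = C1*exp(-2*x) + C2*exp(5*x) - 5*x*exp(5*x)/7.
Apply the initial conditions: f(0) = C1 + C2 = -4 and f'(0) = -5/7 - 2*C1 + 5*C2 = 0. Solving gives C1 = -145/49, C2 = -51/49.

f = -145*exp(-2*x)/49 - 51*exp(5*x)/49 - 5*x*exp(5*x)/7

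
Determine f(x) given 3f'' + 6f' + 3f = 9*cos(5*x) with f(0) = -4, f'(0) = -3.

f = -658*exp(-x)/169 - 18*cos(5*x)/169 + 15*sin(5*x)/338 - 185*x*exp(-x)/26

Divide through by 3: f'' + 2f' + f = 3*cos(5*x).
Characteristic equation r² + 2r + 1 = 0 has discriminant (2)² - 4·(1) = 0, so r = -1 is a repeated root.
Hence f_h = (C1 + C2*x)*exp(-x).
Try f_p = A*cos(5*x) + B*sin(5*x). Substituting and equating the coefficients of cos(5x) and sin(5x) gives A = -18/169, B = 15/338, so f_p = -18*cos(5*x)/169 + 15*sin(5*x)/338.
General solution: f = -18*cos(5*x)/169 + 15*sin(5*x)/338 + C1*exp(-x) + C2*x*exp(-x).
Apply the initial conditions: f(0) = -18/169 + C1 = -4 and f'(0) = 75/338 + C2 - C1 = -3. Solving gives C1 = -658/169, C2 = -185/26.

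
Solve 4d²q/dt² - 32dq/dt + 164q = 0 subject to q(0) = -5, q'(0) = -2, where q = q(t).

q = -5*cos(5*t)*exp(4*t) + 18*exp(4*t)*sin(5*t)/5

Divide through by 4: q'' - 8q' + 41q = 0.
Characteristic equation r² - 8r + 41 = 0 has discriminant (-8)² - 4·(41) = -100 < 0, so r = 4 ± 5i.
Hence q_h = C1*cos(5*t)*exp(4*t) + C2*exp(4*t)*sin(5*t).
Apply the initial conditions: q(0) = C1 = -5 and q'(0) = 4*C1 + 5*C2 = -2. Solving gives C1 = -5, C2 = 18/5.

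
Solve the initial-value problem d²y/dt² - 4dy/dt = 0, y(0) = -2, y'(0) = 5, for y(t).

Characteristic equation r² - 4r = 0 factors as (r - 4)r = 0, so r = 4, 0.
Hence y_h = C1*exp(4*t) + C2.
Apply the initial conditions: y(0) = C1 + C2 = -2 and y'(0) = 4*C1 = 5. Solving gives C1 = 5/4, C2 = -13/4.

y = -13/4 + 5*exp(4*t)/4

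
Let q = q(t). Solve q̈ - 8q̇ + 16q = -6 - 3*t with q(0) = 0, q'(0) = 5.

Characteristic equation r² - 8r + 16 = 0 has discriminant (-8)² - 4·(16) = 0, so r = 4 is a repeated root.
Hence q_h = (C1 + C2*t)*exp(4*t).
For the particular solution try q_p = A0 + A1*t. Substituting and matching coefficients of each power of t gives A0 = -15/32, A1 = -3/16, so q_p = -15/32 - 3*t/16.
General solution: q = -15/32 - 3*t/16 + C1*exp(4*t) + C2*t*exp(4*t).
Apply the initial conditions: q(0) = -15/32 + C1 = 0 and q'(0) = -3/16 + C2 + 4*C1 = 5. Solving gives C1 = 15/32, C2 = 53/16.

q = -15/32 - 3*t/16 + 15*exp(4*t)/32 + 53*t*exp(4*t)/16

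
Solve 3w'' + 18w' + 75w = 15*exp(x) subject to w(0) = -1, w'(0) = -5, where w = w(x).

w = 5*exp(x)/32 - 69*exp(-3*x)*sin(4*x)/32 - 37*cos(4*x)*exp(-3*x)/32

Divide through by 3: w'' + 6w' + 25w = 5*exp(x).
Characteristic equation r² + 6r + 25 = 0 has discriminant (6)² - 4·(25) = -64 < 0, so r = -3 ± 4i.
Hence w_h = C1*cos(4*x)*exp(-3*x) + C2*exp(-3*x)*sin(4*x).
Try w_p = A*exp(x). Substituting into the equation and dividing by exp(x) gives A = 5/32, so w_p = 5*exp(x)/32.
General solution: w = 5*exp(x)/32 + C1*cos(4*x)*exp(-3*x) + C2*exp(-3*x)*sin(4*x).
Apply the initial conditions: w(0) = 5/32 + C1 = -1 and w'(0) = 5/32 - 3*C1 + 4*C2 = -5. Solving gives C1 = -37/32, C2 = -69/32.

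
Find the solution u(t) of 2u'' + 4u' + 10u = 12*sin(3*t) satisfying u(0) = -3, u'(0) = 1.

Divide through by 2: u'' + 2u' + 5u = 6*sin(3*t).
Characteristic equation r² + 2r + 5 = 0 has discriminant (2)² - 4·(5) = -16 < 0, so r = -1 ± 2i.
Hence u_h = C1*cos(2*t)*exp(-t) + C2*exp(-t)*sin(2*t).
Try u_p = A*cos(3*t) + B*sin(3*t). Substituting and equating the coefficients of cos(3t) and sin(3t) gives A = -9/13, B = -6/13, so u_p = -9*cos(3*t)/13 - 6*sin(3*t)/13.
General solution: u = -9*cos(3*t)/13 - 6*sin(3*t)/13 + C1*cos(2*t)*exp(-t) + C2*exp(-t)*sin(2*t).
Apply the initial conditions: u(0) = -9/13 + C1 = -3 and u'(0) = -18/13 - C1 + 2*C2 = 1. Solving gives C1 = -30/13, C2 = 1/26.

u = -9*cos(3*t)/13 - 6*sin(3*t)/13 - 30*cos(2*t)*exp(-t)/13 + exp(-t)*sin(2*t)/26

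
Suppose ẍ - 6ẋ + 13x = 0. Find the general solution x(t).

Characteristic equation r² - 6r + 13 = 0 has discriminant (-6)² - 4·(13) = -16 < 0, so r = 3 ± 2i.
Hence x_h = C1*cos(2*t)*exp(3*t) + C2*exp(3*t)*sin(2*t).

x = C1*cos(2*t)*exp(3*t) + C2*exp(3*t)*sin(2*t)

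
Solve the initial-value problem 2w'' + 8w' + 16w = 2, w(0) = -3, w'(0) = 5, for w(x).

Divide through by 2: w'' + 4w' + 8w = 1.
Characteristic equation r² + 4r + 8 = 0 has discriminant (4)² - 4·(8) = -16 < 0, so r = -2 ± 2i.
Hence w_h = C1*cos(2*x)*exp(-2*x) + C2*exp(-2*x)*sin(2*x).
For the particular solution try w_p = A0. Substituting and matching coefficients of each power of x gives A0 = 1/8, so w_p = 1/8.
General solution: w = 1/8 + C1*cos(2*x)*exp(-2*x) + C2*exp(-2*x)*sin(2*x).
Apply the initial conditions: w(0) = 1/8 + C1 = -3 and w'(0) = -2*C1 + 2*C2 = 5. Solving gives C1 = -25/8, C2 = -5/8.

w = 1/8 - 25*cos(2*x)*exp(-2*x)/8 - 5*exp(-2*x)*sin(2*x)/8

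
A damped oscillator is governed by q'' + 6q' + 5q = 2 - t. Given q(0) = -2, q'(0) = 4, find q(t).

Characteristic equation r² + 6r + 5 = 0 factors as (r + 1)(r + 5) = 0, so r = -1, -5.
Hence q_h = C1*exp(-t) + C2*exp(-5*t).
For the particular solution try q_p = A0 + A1*t. Substituting and matching coefficients of each power of t gives A0 = 16/25, A1 = -1/5, so q_p = 16/25 - t/5.
General solution: q = 16/25 - t/5 + C1*exp(-t) + C2*exp(-5*t).
Apply the initial conditions: q(0) = 16/25 + C1 + C2 = -2 and q'(0) = -1/5 - C1 - 5*C2 = 4. Solving gives C1 = -9/4, C2 = -39/100.

q = 16/25 - 39*exp(-5*t)/100 - 9*exp(-t)/4 - t/5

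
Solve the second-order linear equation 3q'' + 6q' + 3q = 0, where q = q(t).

Divide through by 3: q'' + 2q' + q = 0.
Characteristic equation r² + 2r + 1 = 0 has discriminant (2)² - 4·(1) = 0, so r = -1 is a repeated root.
Hence q_h = (C1 + C2*t)*exp(-t).

q = C1*exp(-t) + C2*t*exp(-t)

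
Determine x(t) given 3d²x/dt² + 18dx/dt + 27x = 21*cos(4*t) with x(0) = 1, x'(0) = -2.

Divide through by 3: x'' + 6x' + 9x = 7*cos(4*t).
Characteristic equation r² + 6r + 9 = 0 has discriminant (6)² - 4·(9) = 0, so r = -3 is a repeated root.
Hence x_h = (C1 + C2*t)*exp(-3*t).
Try x_p = A*cos(4*t) + B*sin(4*t). Substituting and equating the coefficients of cos(4t) and sin(4t) gives A = -49/625, B = 168/625, so x_p = -49*cos(4*t)/625 + 168*sin(4*t)/625.
General solution: x = -49*cos(4*t)/625 + 168*sin(4*t)/625 + C1*exp(-3*t) + C2*t*exp(-3*t).
Apply the initial conditions: x(0) = -49/625 + C1 = 1 and x'(0) = 672/625 + C2 - 3*C1 = -2. Solving gives C1 = 674/625, C2 = 4/25.

x = -49*cos(4*t)/625 + 168*sin(4*t)/625 + 674*exp(-3*t)/625 + 4*t*exp(-3*t)/25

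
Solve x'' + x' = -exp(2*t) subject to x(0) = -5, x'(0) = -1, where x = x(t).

x = -11/2 - exp(2*t)/6 + 2*exp(-t)/3

Characteristic equation r² + r = 0 factors as (r + 1)r = 0, so r = -1, 0.
Hence x_h = C1*exp(-t) + C2.
Try x_p = A*exp(2*t). Substituting into the equation and dividing by exp(2*t) gives A = -1/6, so x_p = -exp(2*t)/6.
General solution: x = C2 - exp(2*t)/6 + C1*exp(-t).
Apply the initial conditions: x(0) = -1/6 + C1 + C2 = -5 and x'(0) = -1/3 - C1 = -1. Solving gives C1 = 2/3, C2 = -11/2.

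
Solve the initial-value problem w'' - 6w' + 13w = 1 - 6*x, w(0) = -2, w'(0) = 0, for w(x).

w = -23/169 - 6*x/13 - 315*cos(2*x)*exp(3*x)/169 + 1023*exp(3*x)*sin(2*x)/338

Characteristic equation r² - 6r + 13 = 0 has discriminant (-6)² - 4·(13) = -16 < 0, so r = 3 ± 2i.
Hence w_h = C1*cos(2*x)*exp(3*x) + C2*exp(3*x)*sin(2*x).
For the particular solution try w_p = A0 + A1*x. Substituting and matching coefficients of each power of x gives A0 = -23/169, A1 = -6/13, so w_p = -23/169 - 6*x/13.
General solution: w = -23/169 - 6*x/13 + C1*cos(2*x)*exp(3*x) + C2*exp(3*x)*sin(2*x).
Apply the initial conditions: w(0) = -23/169 + C1 = -2 and w'(0) = -6/13 + 2*C2 + 3*C1 = 0. Solving gives C1 = -315/169, C2 = 1023/338.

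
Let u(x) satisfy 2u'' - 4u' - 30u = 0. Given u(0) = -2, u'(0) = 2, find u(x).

u = -3*exp(-3*x)/2 - exp(5*x)/2

Divide through by 2: u'' - 2u' - 15u = 0.
Characteristic equation r² - 2r - 15 = 0 factors as (r + 3)(r - 5) = 0, so r = -3, 5.
Hence u_h = C1*exp(-3*x) + C2*exp(5*x).
Apply the initial conditions: u(0) = C1 + C2 = -2 and u'(0) = -3*C1 + 5*C2 = 2. Solving gives C1 = -3/2, C2 = -1/2.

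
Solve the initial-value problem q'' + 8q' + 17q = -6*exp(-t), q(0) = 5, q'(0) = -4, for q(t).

Characteristic equation r² + 8r + 17 = 0 has discriminant (8)² - 4·(17) = -4 < 0, so r = -4 ± i.
Hence q_h = C1*cos(t)*exp(-4*t) + C2*exp(-4*t)*sin(t).
Try q_p = A*exp(-t). Substituting into the equation and dividing by exp(-t) gives A = -3/5, so q_p = -3*exp(-t)/5.
General solution: q = -3*exp(-t)/5 + C1*cos(t)*exp(-4*t) + C2*exp(-4*t)*sin(t).
Apply the initial conditions: q(0) = -3/5 + C1 = 5 and q'(0) = 3/5 + C2 - 4*C1 = -4. Solving gives C1 = 28/5, C2 = 89/5.

q = -3*exp(-t)/5 + 28*cos(t)*exp(-4*t)/5 + 89*exp(-4*t)*sin(t)/5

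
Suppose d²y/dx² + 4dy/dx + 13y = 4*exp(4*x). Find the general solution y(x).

Characteristic equation r² + 4r + 13 = 0 has discriminant (4)² - 4·(13) = -36 < 0, so r = -2 ± 3i.
Hence y_h = C1*cos(3*x)*exp(-2*x) + C2*exp(-2*x)*sin(3*x).
Try y_p = A*exp(4*x). Substituting into the equation and dividing by exp(4*x) gives A = 4/45, so y_p = 4*exp(4*x)/45.

y = 4*exp(4*x)/45 + C1*cos(3*x)*exp(-2*x) + C2*exp(-2*x)*sin(3*x)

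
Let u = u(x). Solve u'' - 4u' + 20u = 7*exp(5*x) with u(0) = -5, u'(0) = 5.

u = 7*exp(5*x)/25 - 132*cos(4*x)*exp(2*x)/25 + 177*exp(2*x)*sin(4*x)/50

Characteristic equation r² - 4r + 20 = 0 has discriminant (-4)² - 4·(20) = -64 < 0, so r = 2 ± 4i.
Hence u_h = C1*cos(4*x)*exp(2*x) + C2*exp(2*x)*sin(4*x).
Try u_p = A*exp(5*x). Substituting into the equation and dividing by exp(5*x) gives A = 7/25, so u_p = 7*exp(5*x)/25.
General solution: u = 7*exp(5*x)/25 + C1*cos(4*x)*exp(2*x) + C2*exp(2*x)*sin(4*x).
Apply the initial conditions: u(0) = 7/25 + C1 = -5 and u'(0) = 7/5 + 2*C1 + 4*C2 = 5. Solving gives C1 = -132/25, C2 = 177/50.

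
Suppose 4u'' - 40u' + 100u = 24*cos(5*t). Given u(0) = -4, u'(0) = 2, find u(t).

u = -4*exp(5*t) - 3*sin(5*t)/25 + 113*t*exp(5*t)/5

Divide through by 4: u'' - 10u' + 25u = 6*cos(5*t).
Characteristic equation r² - 10r + 25 = 0 has discriminant (-10)² - 4·(25) = 0, so r = 5 is a repeated root.
Hence u_h = (C1 + C2*t)*exp(5*t).
Try u_p = A*cos(5*t) + B*sin(5*t). Substituting and equating the coefficients of cos(5t) and sin(5t) gives A = 0, B = -3/25, so u_p = -3*sin(5*t)/25.
General solution: u = -3*sin(5*t)/25 + C1*exp(5*t) + C2*t*exp(5*t).
Apply the initial conditions: u(0) = C1 = -4 and u'(0) = -3/5 + C2 + 5*C1 = 2. Solving gives C1 = -4, C2 = 113/5.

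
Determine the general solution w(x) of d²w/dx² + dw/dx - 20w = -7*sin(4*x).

w = 7*cos(4*x)/328 + 63*sin(4*x)/328 + C1*exp(4*x) + C2*exp(-5*x)

Characteristic equation r² + r - 20 = 0 factors as (r - 4)(r + 5) = 0, so r = 4, -5.
Hence w_h = C1*exp(4*x) + C2*exp(-5*x).
Try w_p = A*cos(4*x) + B*sin(4*x). Substituting and equating the coefficients of cos(4x) and sin(4x) gives A = 7/328, B = 63/328, so w_p = 7*cos(4*x)/328 + 63*sin(4*x)/328.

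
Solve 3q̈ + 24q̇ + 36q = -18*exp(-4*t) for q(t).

Divide through by 3: q'' + 8q' + 12q = -6*exp(-4*t).
Characteristic equation r² + 8r + 12 = 0 factors as (r + 6)(r + 2) = 0, so r = -6, -2.
Hence q_h = C1*exp(-6*t) + C2*exp(-2*t).
Try q_p = A*exp(-4*t). Substituting into the equation and dividing by exp(-4*t) gives A = 3/2, so q_p = 3*exp(-4*t)/2.

q = 3*exp(-4*t)/2 + C1*exp(-6*t) + C2*exp(-2*t)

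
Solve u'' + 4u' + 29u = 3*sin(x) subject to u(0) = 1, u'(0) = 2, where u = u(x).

Characteristic equation r² + 4r + 29 = 0 has discriminant (4)² - 4·(29) = -100 < 0, so r = -2 ± 5i.
Hence u_h = C1*cos(5*x)*exp(-2*x) + C2*exp(-2*x)*sin(5*x).
Try u_p = A*cos(x) + B*sin(x). Substituting and equating the coefficients of cos(x) and sin(x) gives A = -3/200, B = 21/200, so u_p = -3*cos(x)/200 + 21*sin(x)/200.
General solution: u = -3*cos(x)/200 + 21*sin(x)/200 + C1*cos(5*x)*exp(-2*x) + C2*exp(-2*x)*sin(5*x).
Apply the initial conditions: u(0) = -3/200 + C1 = 1 and u'(0) = 21/200 - 2*C1 + 5*C2 = 2. Solving gives C1 = 203/200, C2 = 157/200.

u = -3*cos(x)/200 + 21*sin(x)/200 + 157*exp(-2*x)*sin(5*x)/200 + 203*cos(5*x)*exp(-2*x)/200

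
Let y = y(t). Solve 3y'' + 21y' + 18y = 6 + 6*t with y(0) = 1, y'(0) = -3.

Divide through by 3: y'' + 7y' + 6y = 2 + 2*t.
Characteristic equation r² + 7r + 6 = 0 factors as (r + 6)(r + 1) = 0, so r = -6, -1.
Hence y_h = C1*exp(-6*t) + C2*exp(-t).
For the particular solution try y_p = A0 + A1*t. Substituting and matching coefficients of each power of t gives A0 = -1/18, A1 = 1/3, so y_p = -1/18 + t/3.
General solution: y = -1/18 + t/3 + C1*exp(-6*t) + C2*exp(-t).
Apply the initial conditions: y(0) = -1/18 + C1 + C2 = 1 and y'(0) = 1/3 - C2 - 6*C1 = -3. Solving gives C1 = 41/90, C2 = 3/5.

y = -1/18 + t/3 + 3*exp(-t)/5 + 41*exp(-6*t)/90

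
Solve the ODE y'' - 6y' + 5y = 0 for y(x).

Characteristic equation r² - 6r + 5 = 0 factors as (r - 5)(r - 1) = 0, so r = 5, 1.
Hence y_h = C1*exp(5*x) + C2*exp(x).

y = C1*exp(5*x) + C2*exp(x)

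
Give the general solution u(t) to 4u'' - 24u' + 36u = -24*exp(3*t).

u = C1*exp(3*t) - 3*t**2*exp(3*t) + C2*t*exp(3*t)

Divide through by 4: u'' - 6u' + 9u = -6*exp(3*t).
Characteristic equation r² - 6r + 9 = 0 has discriminant (-6)² - 4·(9) = 0, so r = 3 is a repeated root.
Hence u_h = (C1 + C2*t)*exp(3*t).
Since exp(3*t) solves the homogeneous equation (r = 3 is a root of multiplicity 2), multiply the trial by t^2. Try u_p = A*t^2*exp(3*t). Substituting into the equation and dividing by exp(3*t) gives A = -3, so u_p = -3*t^2*exp(3*t).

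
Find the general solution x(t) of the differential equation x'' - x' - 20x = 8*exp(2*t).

x = -4*exp(2*t)/9 + C1*exp(-4*t) + C2*exp(5*t)

Characteristic equation r² - r - 20 = 0 factors as (r + 4)(r - 5) = 0, so r = -4, 5.
Hence x_h = C1*exp(-4*t) + C2*exp(5*t).
Try x_p = A*exp(2*t). Substituting into the equation and dividing by exp(2*t) gives A = -4/9, so x_p = -4*exp(2*t)/9.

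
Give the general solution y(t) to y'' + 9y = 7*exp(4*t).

y = 7*exp(4*t)/25 + C1*cos(3*t) + C2*sin(3*t)

Characteristic equation r² + 9 = 0 has discriminant (0)² - 4·(9) = -36 < 0, so r = ± 3i.
Hence y_h = C1*cos(3*t) + C2*sin(3*t).
Try y_p = A*exp(4*t). Substituting into the equation and dividing by exp(4*t) gives A = 7/25, so y_p = 7*exp(4*t)/25.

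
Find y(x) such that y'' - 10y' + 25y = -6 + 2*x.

Characteristic equation r² - 10r + 25 = 0 has discriminant (-10)² - 4·(25) = 0, so r = 5 is a repeated root.
Hence y_h = (C1 + C2*x)*exp(5*x).
For the particular solution try y_p = A0 + A1*x. Substituting and matching coefficients of each power of x gives A0 = -26/125, A1 = 2/25, so y_p = -26/125 + 2*x/25.

y = -26/125 + 2*x/25 + C1*exp(5*x) + C2*x*exp(5*x)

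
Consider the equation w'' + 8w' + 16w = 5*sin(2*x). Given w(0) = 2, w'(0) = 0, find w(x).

Characteristic equation r² + 8r + 16 = 0 has discriminant (8)² - 4·(16) = 0, so r = -4 is a repeated root.
Hence w_h = (C1 + C2*x)*exp(-4*x).
Try w_p = A*cos(2*x) + B*sin(2*x). Substituting and equating the coefficients of cos(2x) and sin(2x) gives A = -1/5, B = 3/20, so w_p = -cos(2*x)/5 + 3*sin(2*x)/20.
General solution: w = -cos(2*x)/5 + 3*sin(2*x)/20 + C1*exp(-4*x) + C2*x*exp(-4*x).
Apply the initial conditions: w(0) = -1/5 + C1 = 2 and w'(0) = 3/10 + C2 - 4*C1 = 0. Solving gives C1 = 11/5, C2 = 17/2.

w = -cos(2*x)/5 + 3*sin(2*x)/20 + 11*exp(-4*x)/5 + 17*x*exp(-4*x)/2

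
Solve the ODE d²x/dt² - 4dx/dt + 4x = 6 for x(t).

Characteristic equation r² - 4r + 4 = 0 has discriminant (-4)² - 4·(4) = 0, so r = 2 is a repeated root.
Hence x_h = (C1 + C2*t)*exp(2*t).
For the particular solution try x_p = A0. Substituting and matching coefficients of each power of t gives A0 = 3/2, so x_p = 3/2.

x = 3/2 + C1*exp(2*t) + C2*t*exp(2*t)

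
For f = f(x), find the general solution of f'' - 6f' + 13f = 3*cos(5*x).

Characteristic equation r² - 6r + 13 = 0 has discriminant (-6)² - 4·(13) = -16 < 0, so r = 3 ± 2i.
Hence f_h = C1*cos(2*x)*exp(3*x) + C2*exp(3*x)*sin(2*x).
Try f_p = A*cos(5*x) + B*sin(5*x). Substituting and equating the coefficients of cos(5x) and sin(5x) gives A = -1/29, B = -5/58, so f_p = -5*sin(5*x)/58 - cos(5*x)/29.

f = -5*sin(5*x)/58 - cos(5*x)/29 + C1*cos(2*x)*exp(3*x) + C2*exp(3*x)*sin(2*x)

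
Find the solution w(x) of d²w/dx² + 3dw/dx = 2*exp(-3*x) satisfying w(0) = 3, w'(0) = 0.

Characteristic equation r² + 3r = 0 factors as (r + 3)r = 0, so r = -3, 0.
Hence w_h = C1*exp(-3*x) + C2.
Since exp(-3*x) solves the homogeneous equation (r = -3 is a root of multiplicity 1), multiply the trial by x. Try w_p = A*x*exp(-3*x). Substituting into the equation and dividing by exp(-3*x) gives A = -2/3, so w_p = -2*x*exp(-3*x)/3.
General solution: w = C2 + C1*exp(-3*x) - 2*x*exp(-3*x)/3.
Apply the initial conditions: w(0) = C1 + C2 = 3 and w'(0) = -2/3 - 3*C1 = 0. Solving gives C1 = -2/9, C2 = 29/9.

w = 29/9 - 2*exp(-3*x)/9 - 2*x*exp(-3*x)/3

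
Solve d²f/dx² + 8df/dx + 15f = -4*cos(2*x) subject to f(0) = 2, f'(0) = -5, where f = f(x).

f = -64*sin(2*x)/377 - 49*exp(-5*x)/58 - 44*cos(2*x)/377 + 77*exp(-3*x)/26

Characteristic equation r² + 8r + 15 = 0 factors as (r + 3)(r + 5) = 0, so r = -3, -5.
Hence f_h = C1*exp(-3*x) + C2*exp(-5*x).
Try f_p = A*cos(2*x) + B*sin(2*x). Substituting and equating the coefficients of cos(2x) and sin(2x) gives A = -44/377, B = -64/377, so f_p = -64*sin(2*x)/377 - 44*cos(2*x)/377.
General solution: f = -64*sin(2*x)/377 - 44*cos(2*x)/377 + C1*exp(-3*x) + C2*exp(-5*x).
Apply the initial conditions: f(0) = -44/377 + C1 + C2 = 2 and f'(0) = -128/377 - 5*C2 - 3*C1 = -5. Solving gives C1 = 77/26, C2 = -49/58.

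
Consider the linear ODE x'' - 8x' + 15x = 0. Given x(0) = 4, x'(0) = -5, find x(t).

Characteristic equation r² - 8r + 15 = 0 factors as (r - 3)(r - 5) = 0, so r = 3, 5.
Hence x_h = C1*exp(3*t) + C2*exp(5*t).
Apply the initial conditions: x(0) = C1 + C2 = 4 and x'(0) = 3*C1 + 5*C2 = -5. Solving gives C1 = 25/2, C2 = -17/2.

x = -17*exp(5*t)/2 + 25*exp(3*t)/2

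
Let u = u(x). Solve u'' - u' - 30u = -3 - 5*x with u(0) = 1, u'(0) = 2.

u = 17/180 + x/6 + 18*exp(-5*x)/55 + 229*exp(6*x)/396

Characteristic equation r² - r - 30 = 0 factors as (r + 5)(r - 6) = 0, so r = -5, 6.
Hence u_h = C1*exp(-5*x) + C2*exp(6*x).
For the particular solution try u_p = A0 + A1*x. Substituting and matching coefficients of each power of x gives A0 = 17/180, A1 = 1/6, so u_p = 17/180 + x/6.
General solution: u = 17/180 + x/6 + C1*exp(-5*x) + C2*exp(6*x).
Apply the initial conditions: u(0) = 17/180 + C1 + C2 = 1 and u'(0) = 1/6 - 5*C1 + 6*C2 = 2. Solving gives C1 = 18/55, C2 = 229/396.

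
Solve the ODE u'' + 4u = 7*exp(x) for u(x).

Characteristic equation r² + 4 = 0 has discriminant (0)² - 4·(4) = -16 < 0, so r = ± 2i.
Hence u_h = C1*cos(2*x) + C2*sin(2*x).
Try u_p = A*exp(x). Substituting into the equation and dividing by exp(x) gives A = 7/5, so u_p = 7*exp(x)/5.

u = 7*exp(x)/5 + C1*cos(2*x) + C2*sin(2*x)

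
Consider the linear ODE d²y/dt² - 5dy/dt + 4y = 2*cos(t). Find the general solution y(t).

y = -5*sin(t)/17 + 3*cos(t)/17 + C1*exp(t) + C2*exp(4*t)

Characteristic equation r² - 5r + 4 = 0 factors as (r - 1)(r - 4) = 0, so r = 1, 4.
Hence y_h = C1*exp(t) + C2*exp(4*t).
Try y_p = A*cos(t) + B*sin(t). Substituting and equating the coefficients of cos(t) and sin(t) gives A = 3/17, B = -5/17, so y_p = -5*sin(t)/17 + 3*cos(t)/17.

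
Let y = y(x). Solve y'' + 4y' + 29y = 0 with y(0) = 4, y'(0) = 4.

y = 4*cos(5*x)*exp(-2*x) + 12*exp(-2*x)*sin(5*x)/5

Characteristic equation r² + 4r + 29 = 0 has discriminant (4)² - 4·(29) = -100 < 0, so r = -2 ± 5i.
Hence y_h = C1*cos(5*x)*exp(-2*x) + C2*exp(-2*x)*sin(5*x).
Apply the initial conditions: y(0) = C1 = 4 and y'(0) = -2*C1 + 5*C2 = 4. Solving gives C1 = 4, C2 = 12/5.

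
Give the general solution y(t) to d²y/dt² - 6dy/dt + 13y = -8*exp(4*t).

Characteristic equation r² - 6r + 13 = 0 has discriminant (-6)² - 4·(13) = -16 < 0, so r = 3 ± 2i.
Hence y_h = C1*cos(2*t)*exp(3*t) + C2*exp(3*t)*sin(2*t).
Try y_p = A*exp(4*t). Substituting into the equation and dividing by exp(4*t) gives A = -8/5, so y_p = -8*exp(4*t)/5.

y = -8*exp(4*t)/5 + C1*cos(2*t)*exp(3*t) + C2*exp(3*t)*sin(2*t)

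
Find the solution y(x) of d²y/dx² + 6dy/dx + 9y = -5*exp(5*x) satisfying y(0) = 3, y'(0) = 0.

Characteristic equation r² + 6r + 9 = 0 has discriminant (6)² - 4·(9) = 0, so r = -3 is a repeated root.
Hence y_h = (C1 + C2*x)*exp(-3*x).
Try y_p = A*exp(5*x). Substituting into the equation and dividing by exp(5*x) gives A = -5/64, so y_p = -5*exp(5*x)/64.
General solution: y = -5*exp(5*x)/64 + C1*exp(-3*x) + C2*x*exp(-3*x).
Apply the initial conditions: y(0) = -5/64 + C1 = 3 and y'(0) = -25/64 + C2 - 3*C1 = 0. Solving gives C1 = 197/64, C2 = 77/8.

y = -5*exp(5*x)/64 + 197*exp(-3*x)/64 + 77*x*exp(-3*x)/8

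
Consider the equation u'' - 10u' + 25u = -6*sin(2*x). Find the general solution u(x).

u = -126*sin(2*x)/841 - 120*cos(2*x)/841 + C1*exp(5*x) + C2*x*exp(5*x)

Characteristic equation r² - 10r + 25 = 0 has discriminant (-10)² - 4·(25) = 0, so r = 5 is a repeated root.
Hence u_h = (C1 + C2*x)*exp(5*x).
Try u_p = A*cos(2*x) + B*sin(2*x). Substituting and equating the coefficients of cos(2x) and sin(2x) gives A = -120/841, B = -126/841, so u_p = -126*sin(2*x)/841 - 120*cos(2*x)/841.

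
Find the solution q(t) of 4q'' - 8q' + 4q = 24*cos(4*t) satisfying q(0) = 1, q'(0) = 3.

Divide through by 4: q'' - 2q' + q = 6*cos(4*t).
Characteristic equation r² - 2r + 1 = 0 has discriminant (-2)² - 4·(1) = 0, so r = 1 is a repeated root.
Hence q_h = (C1 + C2*t)*exp(t).
Try q_p = A*cos(4*t) + B*sin(4*t). Substituting and equating the coefficients of cos(4t) and sin(4t) gives A = -90/289, B = -48/289, so q_p = -90*cos(4*t)/289 - 48*sin(4*t)/289.
General solution: q = -90*cos(4*t)/289 - 48*sin(4*t)/289 + C1*exp(t) + C2*t*exp(t).
Apply the initial conditions: q(0) = -90/289 + C1 = 1 and q'(0) = -192/289 + C1 + C2 = 3. Solving gives C1 = 379/289, C2 = 40/17.

q = -90*cos(4*t)/289 - 48*sin(4*t)/289 + 379*exp(t)/289 + 40*t*exp(t)/17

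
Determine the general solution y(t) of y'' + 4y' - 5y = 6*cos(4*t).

Characteristic equation r² + 4r - 5 = 0 factors as (r + 5)(r - 1) = 0, so r = -5, 1.
Hence y_h = C1*exp(-5*t) + C2*exp(t).
Try y_p = A*cos(4*t) + B*sin(4*t). Substituting and equating the coefficients of cos(4t) and sin(4t) gives A = -126/697, B = 96/697, so y_p = -126*cos(4*t)/697 + 96*sin(4*t)/697.

y = -126*cos(4*t)/697 + 96*sin(4*t)/697 + C1*exp(-5*t) + C2*exp(t)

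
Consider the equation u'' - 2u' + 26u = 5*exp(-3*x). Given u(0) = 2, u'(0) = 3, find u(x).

u = 5*exp(-3*x)/41 + 61*exp(x)*sin(5*x)/205 + 77*cos(5*x)*exp(x)/41

Characteristic equation r² - 2r + 26 = 0 has discriminant (-2)² - 4·(26) = -100 < 0, so r = 1 ± 5i.
Hence u_h = C1*cos(5*x)*exp(x) + C2*exp(x)*sin(5*x).
Try u_p = A*exp(-3*x). Substituting into the equation and dividing by exp(-3*x) gives A = 5/41, so u_p = 5*exp(-3*x)/41.
General solution: u = 5*exp(-3*x)/41 + C1*cos(5*x)*exp(x) + C2*exp(x)*sin(5*x).
Apply the initial conditions: u(0) = 5/41 + C1 = 2 and u'(0) = -15/41 + C1 + 5*C2 = 3. Solving gives C1 = 77/41, C2 = 61/205.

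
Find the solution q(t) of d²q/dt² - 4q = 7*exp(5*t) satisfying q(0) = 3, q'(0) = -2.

q = exp(5*t)/3 + 5*exp(2*t)/12 + 9*exp(-2*t)/4

Characteristic equation r² - 4 = 0 factors as (r + 2)(r - 2) = 0, so r = -2, 2.
Hence q_h = C1*exp(-2*t) + C2*exp(2*t).
Try q_p = A*exp(5*t). Substituting into the equation and dividing by exp(5*t) gives A = 1/3, so q_p = exp(5*t)/3.
General solution: q = exp(5*t)/3 + C1*exp(-2*t) + C2*exp(2*t).
Apply the initial conditions: q(0) = 1/3 + C1 + C2 = 3 and q'(0) = 5/3 - 2*C1 + 2*C2 = -2. Solving gives C1 = 9/4, C2 = 5/12.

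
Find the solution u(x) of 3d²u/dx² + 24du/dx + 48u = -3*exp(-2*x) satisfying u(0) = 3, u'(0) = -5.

u = -exp(-2*x)/4 + 13*exp(-4*x)/4 + 15*x*exp(-4*x)/2

Divide through by 3: u'' + 8u' + 16u = -exp(-2*x).
Characteristic equation r² + 8r + 16 = 0 has discriminant (8)² - 4·(16) = 0, so r = -4 is a repeated root.
Hence u_h = (C1 + C2*x)*exp(-4*x).
Try u_p = A*exp(-2*x). Substituting into the equation and dividing by exp(-2*x) gives A = -1/4, so u_p = -exp(-2*x)/4.
General solution: u = -exp(-2*x)/4 + C1*exp(-4*x) + C2*x*exp(-4*x).
Apply the initial conditions: u(0) = -1/4 + C1 = 3 and u'(0) = 1/2 + C2 - 4*C1 = -5. Solving gives C1 = 13/4, C2 = 15/2.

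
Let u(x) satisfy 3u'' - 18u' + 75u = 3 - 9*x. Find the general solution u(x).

Divide through by 3: u'' - 6u' + 25u = 1 - 3*x.
Characteristic equation r² - 6r + 25 = 0 has discriminant (-6)² - 4·(25) = -64 < 0, so r = 3 ± 4i.
Hence u_h = C1*cos(4*x)*exp(3*x) + C2*exp(3*x)*sin(4*x).
For the particular solution try u_p = A0 + A1*x. Substituting and matching coefficients of each power of x gives A0 = 7/625, A1 = -3/25, so u_p = 7/625 - 3*x/25.

u = 7/625 - 3*x/25 + C1*cos(4*x)*exp(3*x) + C2*exp(3*x)*sin(4*x)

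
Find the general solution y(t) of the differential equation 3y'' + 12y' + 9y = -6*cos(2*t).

y = -16*sin(2*t)/65 + 2*cos(2*t)/65 + C1*exp(-t) + C2*exp(-3*t)

Divide through by 3: y'' + 4y' + 3y = -2*cos(2*t).
Characteristic equation r² + 4r + 3 = 0 factors as (r + 1)(r + 3) = 0, so r = -1, -3.
Hence y_h = C1*exp(-t) + C2*exp(-3*t).
Try y_p = A*cos(2*t) + B*sin(2*t). Substituting and equating the coefficients of cos(2t) and sin(2t) gives A = 2/65, B = -16/65, so y_p = -16*sin(2*t)/65 + 2*cos(2*t)/65.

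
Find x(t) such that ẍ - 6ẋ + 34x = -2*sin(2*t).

x = -5*sin(2*t)/87 - 2*cos(2*t)/87 + C1*cos(5*t)*exp(3*t) + C2*exp(3*t)*sin(5*t)

Characteristic equation r² - 6r + 34 = 0 has discriminant (-6)² - 4·(34) = -100 < 0, so r = 3 ± 5i.
Hence x_h = C1*cos(5*t)*exp(3*t) + C2*exp(3*t)*sin(5*t).
Try x_p = A*cos(2*t) + B*sin(2*t). Substituting and equating the coefficients of cos(2t) and sin(2t) gives A = -2/87, B = -5/87, so x_p = -5*sin(2*t)/87 - 2*cos(2*t)/87.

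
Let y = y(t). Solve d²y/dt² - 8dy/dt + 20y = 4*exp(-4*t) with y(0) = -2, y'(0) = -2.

y = exp(-4*t)/17 - 35*cos(2*t)*exp(4*t)/17 + 55*exp(4*t)*sin(2*t)/17

Characteristic equation r² - 8r + 20 = 0 has discriminant (-8)² - 4·(20) = -16 < 0, so r = 4 ± 2i.
Hence y_h = C1*cos(2*t)*exp(4*t) + C2*exp(4*t)*sin(2*t).
Try y_p = A*exp(-4*t). Substituting into the equation and dividing by exp(-4*t) gives A = 1/17, so y_p = exp(-4*t)/17.
General solution: y = exp(-4*t)/17 + C1*cos(2*t)*exp(4*t) + C2*exp(4*t)*sin(2*t).
Apply the initial conditions: y(0) = 1/17 + C1 = -2 and y'(0) = -4/17 + 2*C2 + 4*C1 = -2. Solving gives C1 = -35/17, C2 = 55/17.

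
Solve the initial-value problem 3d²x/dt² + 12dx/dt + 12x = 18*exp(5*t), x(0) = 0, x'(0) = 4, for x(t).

Divide through by 3: x'' + 4x' + 4x = 6*exp(5*t).
Characteristic equation r² + 4r + 4 = 0 has discriminant (4)² - 4·(4) = 0, so r = -2 is a repeated root.
Hence x_h = (C1 + C2*t)*exp(-2*t).
Try x_p = A*exp(5*t). Substituting into the equation and dividing by exp(5*t) gives A = 6/49, so x_p = 6*exp(5*t)/49.
General solution: x = 6*exp(5*t)/49 + C1*exp(-2*t) + C2*t*exp(-2*t).
Apply the initial conditions: x(0) = 6/49 + C1 = 0 and x'(0) = 30/49 + C2 - 2*C1 = 4. Solving gives C1 = -6/49, C2 = 22/7.

x = -6*exp(-2*t)/49 + 6*exp(5*t)/49 + 22*t*exp(-2*t)/7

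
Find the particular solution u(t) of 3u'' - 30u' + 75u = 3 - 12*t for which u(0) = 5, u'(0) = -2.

Divide through by 3: u'' - 10u' + 25u = 1 - 4*t.
Characteristic equation r² - 10r + 25 = 0 has discriminant (-10)² - 4·(25) = 0, so r = 5 is a repeated root.
Hence u_h = (C1 + C2*t)*exp(5*t).
For the particular solution try u_p = A0 + A1*t. Substituting and matching coefficients of each power of t gives A0 = -3/125, A1 = -4/25, so u_p = -3/125 - 4*t/25.
General solution: u = -3/125 - 4*t/25 + C1*exp(5*t) + C2*t*exp(5*t).
Apply the initial conditions: u(0) = -3/125 + C1 = 5 and u'(0) = -4/25 + C2 + 5*C1 = -2. Solving gives C1 = 628/125, C2 = -674/25.

u = -3/125 - 4*t/25 + 628*exp(5*t)/125 - 674*t*exp(5*t)/25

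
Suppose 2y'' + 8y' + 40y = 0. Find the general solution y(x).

Divide through by 2: y'' + 4y' + 20y = 0.
Characteristic equation r² + 4r + 20 = 0 has discriminant (4)² - 4·(20) = -64 < 0, so r = -2 ± 4i.
Hence y_h = C1*cos(4*x)*exp(-2*x) + C2*exp(-2*x)*sin(4*x).

y = C1*cos(4*x)*exp(-2*x) + C2*exp(-2*x)*sin(4*x)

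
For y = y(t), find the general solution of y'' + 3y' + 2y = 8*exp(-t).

Characteristic equation r² + 3r + 2 = 0 factors as (r + 2)(r + 1) = 0, so r = -2, -1.
Hence y_h = C1*exp(-2*t) + C2*exp(-t).
Since exp(-t) solves the homogeneous equation (r = -1 is a root of multiplicity 1), multiply the trial by t. Try y_p = A*t*exp(-t). Substituting into the equation and dividing by exp(-t) gives A = 8, so y_p = 8*t*exp(-t).

y = C1*exp(-2*t) + C2*exp(-t) + 8*t*exp(-t)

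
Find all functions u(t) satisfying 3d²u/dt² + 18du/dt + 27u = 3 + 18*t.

u = -1/3 + 2*t/3 + C1*exp(-3*t) + C2*t*exp(-3*t)

Divide through by 3: u'' + 6u' + 9u = 1 + 6*t.
Characteristic equation r² + 6r + 9 = 0 has discriminant (6)² - 4·(9) = 0, so r = -3 is a repeated root.
Hence u_h = (C1 + C2*t)*exp(-3*t).
For the particular solution try u_p = A0 + A1*t. Substituting and matching coefficients of each power of t gives A0 = -1/3, A1 = 2/3, so u_p = -1/3 + 2*t/3.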